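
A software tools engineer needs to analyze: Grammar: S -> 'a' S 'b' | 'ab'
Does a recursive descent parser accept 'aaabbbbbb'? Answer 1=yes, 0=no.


Grammar accepts strings of the form a^n b^n (n >= 1)
Word: 'aaabbbbbb'
Counting: 3 a's and 6 b's
Check: 3 == 6? No
Mismatch: a-count != b-count
Rejected

0


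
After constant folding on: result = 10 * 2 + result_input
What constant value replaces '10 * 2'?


Identifying constant sub-expression:
  Original: result = 10 * 2 + result_input
  10 and 2 are both compile-time constants
  Evaluating: 10 * 2 = 20
  After folding: result = 20 + result_input

20


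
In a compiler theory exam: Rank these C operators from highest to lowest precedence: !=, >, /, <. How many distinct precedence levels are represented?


Looking up precedence for each operator:
  != -> precedence 3
  > -> precedence 4
  / -> precedence 6
  < -> precedence 4
Sorted highest to lowest: /, >, <, !=
Distinct precedence values: [6, 4, 3]
Number of distinct levels: 3

3


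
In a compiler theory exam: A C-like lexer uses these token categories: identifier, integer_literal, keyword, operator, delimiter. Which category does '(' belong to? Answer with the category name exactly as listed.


Token: '('
Checking categories:
  identifier: no
  integer_literal: no
  operator: no
  keyword: no
  delimiter: YES
Category: delimiter

delimiter


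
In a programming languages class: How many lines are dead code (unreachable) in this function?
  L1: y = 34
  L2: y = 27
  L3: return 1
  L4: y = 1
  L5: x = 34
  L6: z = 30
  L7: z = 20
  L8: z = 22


Analyzing control flow:
  L1: reachable (before return)
  L2: reachable (before return)
  L3: reachable (return statement)
  L4: DEAD (after return at L3)
  L5: DEAD (after return at L3)
  L6: DEAD (after return at L3)
  L7: DEAD (after return at L3)
  L8: DEAD (after return at L3)
Return at L3, total lines = 8
Dead lines: L4 through L8
Count: 5

5


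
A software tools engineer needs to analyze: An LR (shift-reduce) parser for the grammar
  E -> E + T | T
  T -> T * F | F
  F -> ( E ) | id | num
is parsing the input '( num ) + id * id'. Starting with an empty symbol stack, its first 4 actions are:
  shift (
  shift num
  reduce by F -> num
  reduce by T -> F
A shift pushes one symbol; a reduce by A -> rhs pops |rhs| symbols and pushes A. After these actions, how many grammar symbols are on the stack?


Tracking the symbol stack through each action:
  Action 1: shift '(' : push -> stack = [(] (size 1)
  Action 2: shift 'num' : push -> stack = [(, num] (size 2)
  Action 3: reduce by F -> num : pop 1, push F -> stack = [(, F] (size 2)
  Action 4: reduce by T -> F : pop 1, push T -> stack = [(, T] (size 2)
Final stack size: 2

2


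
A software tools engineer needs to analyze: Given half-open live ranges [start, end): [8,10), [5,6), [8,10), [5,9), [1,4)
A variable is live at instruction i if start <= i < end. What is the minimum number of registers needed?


Live ranges:
  Var0: [8, 10)
  Var1: [5, 6)
  Var2: [8, 10)
  Var3: [5, 9)
  Var4: [1, 4)
Sweep-line events (position, delta, active):
  pos=1 start -> active=1
  pos=4 end -> active=0
  pos=5 start -> active=1
  pos=5 start -> active=2
  pos=6 end -> active=1
  pos=8 start -> active=2
  pos=8 start -> active=3
  pos=9 end -> active=2
  pos=10 end -> active=1
  pos=10 end -> active=0
Maximum simultaneous active: 3
Minimum registers needed: 3

3


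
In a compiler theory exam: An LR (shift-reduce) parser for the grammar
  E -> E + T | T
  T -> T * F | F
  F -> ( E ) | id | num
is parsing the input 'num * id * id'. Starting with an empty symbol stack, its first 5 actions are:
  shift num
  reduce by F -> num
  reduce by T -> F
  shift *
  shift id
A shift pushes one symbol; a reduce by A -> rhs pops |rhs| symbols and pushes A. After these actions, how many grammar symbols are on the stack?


Tracking the symbol stack through each action:
  Action 1: shift 'num' : push -> stack = [num] (size 1)
  Action 2: reduce by F -> num : pop 1, push F -> stack = [F] (size 1)
  Action 3: reduce by T -> F : pop 1, push T -> stack = [T] (size 1)
  Action 4: shift '*' : push -> stack = [T, *] (size 2)
  Action 5: shift 'id' : push -> stack = [T, *, id] (size 3)
Final stack size: 3

3


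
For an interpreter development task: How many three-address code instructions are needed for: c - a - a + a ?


Expression: c - a - a + a
Generating three-address code (respecting * over +/- precedence):
  Instruction 1: t1 = c - a
  Instruction 2: t2 = t1 - a
  Instruction 3: t3 = t2 + a
Total instructions: 3

3


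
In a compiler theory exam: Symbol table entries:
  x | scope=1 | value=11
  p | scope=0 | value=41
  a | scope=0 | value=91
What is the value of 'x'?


Searching symbol table for 'x':
  x | scope=1 | value=11 <- MATCH
  p | scope=0 | value=41
  a | scope=0 | value=91
Found 'x' at scope 1 with value 11

11


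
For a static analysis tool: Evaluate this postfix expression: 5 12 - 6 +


Processing tokens left to right:
Push 5, Push 12
Pop 5 and 12, compute 5 - 12 = -7, push -7
Push 6
Pop -7 and 6, compute -7 + 6 = -1, push -1
Stack result: -1

-1


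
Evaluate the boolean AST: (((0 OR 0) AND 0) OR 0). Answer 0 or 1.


Step 1: Evaluate inner node
  0 OR 0 = 0
Step 2: Evaluate next node
  0 AND 0 = 0
Step 3: Evaluate root node
  0 OR 0 = 0

0


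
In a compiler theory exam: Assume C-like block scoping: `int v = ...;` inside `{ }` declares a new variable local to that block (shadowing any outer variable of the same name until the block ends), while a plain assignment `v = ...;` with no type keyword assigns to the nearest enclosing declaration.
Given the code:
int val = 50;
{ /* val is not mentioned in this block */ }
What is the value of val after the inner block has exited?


Analyzing scoping rules:
Outer scope: declares val = 50
Inner block: val is neither redeclared nor assigned -> unchanged
After the block -> 50
Result: 50

50


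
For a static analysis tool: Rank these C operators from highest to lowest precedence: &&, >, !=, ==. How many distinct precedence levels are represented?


Looking up precedence for each operator:
  && -> precedence 2
  > -> precedence 4
  != -> precedence 3
  == -> precedence 3
Sorted highest to lowest: >, !=, ==, &&
Distinct precedence values: [4, 3, 2]
Number of distinct levels: 3

3


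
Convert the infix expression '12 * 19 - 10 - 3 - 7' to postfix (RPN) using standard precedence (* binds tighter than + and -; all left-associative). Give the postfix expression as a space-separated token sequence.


Applying the shunting-yard algorithm:
  Operand 12 -> output
  Push '*' onto operator stack -> op-stack: [*]
  Operand 19 -> output
  See '-' (prec 1); top '*' (prec 2) >= it -> pop '*' to output
  Push '-' onto operator stack -> op-stack: [-]
  Operand 10 -> output
  See '-' (prec 1); top '-' (prec 1) >= it -> pop '-' to output
  Push '-' onto operator stack -> op-stack: [-]
  Operand 3 -> output
  See '-' (prec 1); top '-' (prec 1) >= it -> pop '-' to output
  Push '-' onto operator stack -> op-stack: [-]
  Operand 7 -> output
  End of input: pop '-' to output
Postfix result: 12 19 * 10 - 3 - 7 -

12 19 * 10 - 3 - 7 -


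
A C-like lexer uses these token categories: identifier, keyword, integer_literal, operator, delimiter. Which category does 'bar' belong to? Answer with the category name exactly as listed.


Token: 'bar'
Checking categories:
  identifier: YES
  integer_literal: no
  operator: no
  keyword: no
  delimiter: no
Category: identifier

identifier


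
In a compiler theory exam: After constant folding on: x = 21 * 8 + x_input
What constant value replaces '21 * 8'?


Identifying constant sub-expression:
  Original: x = 21 * 8 + x_input
  21 and 8 are both compile-time constants
  Evaluating: 21 * 8 = 168
  After folding: x = 168 + x_input

168


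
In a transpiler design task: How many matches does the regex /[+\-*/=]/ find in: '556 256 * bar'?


Pattern: /[+\-*/=]/ (operators)
Input: '556 256 * bar'
Scanning for matches:
  Match 1: '*'
Total matches: 1

1


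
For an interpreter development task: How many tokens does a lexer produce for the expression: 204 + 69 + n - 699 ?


Scanning '204 + 69 + n - 699'
Token 1: '204' -> integer_literal
Token 2: '+' -> operator
Token 3: '69' -> integer_literal
Token 4: '+' -> operator
Token 5: 'n' -> identifier
Token 6: '-' -> operator
Token 7: '699' -> integer_literal
Total tokens: 7

7


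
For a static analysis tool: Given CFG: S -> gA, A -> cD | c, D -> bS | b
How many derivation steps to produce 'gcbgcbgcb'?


Grammar: S -> gA, A -> cD | c, D -> bS | b
Deriving 'gcbgcbgcb':
Step 1: S -> gA => gA
Step 2: A -> cD => gcD
Step 3: D -> bS => gcbS
Step 4: S -> gA => gcbgA
Step 5: A -> cD => gcbgcD
Step 6: D -> bS => gcbgcbS
Step 7: S -> gA => gcbgcbgA
Step 8: A -> cD => gcbgcbgcD
Step 9: D -> b => gcbgcbgcb
Total derivation steps: 9

9


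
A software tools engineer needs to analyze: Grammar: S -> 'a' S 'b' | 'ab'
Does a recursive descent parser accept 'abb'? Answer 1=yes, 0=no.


Grammar accepts strings of the form a^n b^n (n >= 1)
Word: 'abb'
Counting: 1 a's and 2 b's
Check: 1 == 2? No
Mismatch: a-count != b-count
Rejected

0


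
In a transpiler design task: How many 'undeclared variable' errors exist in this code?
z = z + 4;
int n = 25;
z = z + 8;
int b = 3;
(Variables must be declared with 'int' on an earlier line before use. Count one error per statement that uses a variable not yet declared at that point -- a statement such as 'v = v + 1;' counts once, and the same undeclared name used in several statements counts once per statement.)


Scanning code line by line:
  Line 1: use 'z' -> ERROR (undeclared)
  Line 2: declare 'n' -> declared = ['n']
  Line 3: use 'z' -> ERROR (undeclared)
  Line 4: declare 'b' -> declared = ['b', 'n']
Total undeclared variable errors: 2

2


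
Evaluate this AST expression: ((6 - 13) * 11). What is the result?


Expression: ((6 - 13) * 11)
Evaluating step by step:
  6 - 13 = -7
  -7 * 11 = -77
Result: -77

-77


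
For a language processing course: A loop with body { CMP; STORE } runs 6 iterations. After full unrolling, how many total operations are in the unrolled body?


Loop body operations: CMP, STORE (2 ops per iteration)
Unrolling 6 iterations:
  Iteration 1: CMP, STORE (2 ops)
  Iteration 2: CMP, STORE (2 ops)
  Iteration 3: CMP, STORE (2 ops)
  Iteration 4: CMP, STORE (2 ops)
  Iteration 5: CMP, STORE (2 ops)
  Iteration 6: CMP, STORE (2 ops)
Total: 6 iterations * 2 ops/iter = 12 operations

12


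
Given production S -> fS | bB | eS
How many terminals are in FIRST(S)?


Production: S -> fS | bB | eS
Examining each alternative for leading terminals:
  S -> fS : first terminal = 'f'
  S -> bB : first terminal = 'b'
  S -> eS : first terminal = 'e'
FIRST(S) = {b, e, f}
Count: 3

3


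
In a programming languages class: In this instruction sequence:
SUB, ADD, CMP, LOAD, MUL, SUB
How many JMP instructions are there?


Scanning instruction sequence for JMP:
  Position 1: SUB
  Position 2: ADD
  Position 3: CMP
  Position 4: LOAD
  Position 5: MUL
  Position 6: SUB
Matches at positions: []
Total JMP count: 0

0


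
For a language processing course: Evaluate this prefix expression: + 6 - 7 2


Parsing prefix expression: + 6 - 7 2
Step 1: Innermost operation '- 7 2'
  7 - 2 = 5
Step 2: Outer operation '+ 6 [5]'
  6 + 5 = 11

11


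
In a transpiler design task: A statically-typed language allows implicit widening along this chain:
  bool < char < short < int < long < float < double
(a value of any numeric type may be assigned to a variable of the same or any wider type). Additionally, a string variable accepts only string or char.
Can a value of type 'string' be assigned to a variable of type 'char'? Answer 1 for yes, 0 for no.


Target variable type: char
Source value type: string
Rule: string cannot widen to any numeric type
Result: 0

0


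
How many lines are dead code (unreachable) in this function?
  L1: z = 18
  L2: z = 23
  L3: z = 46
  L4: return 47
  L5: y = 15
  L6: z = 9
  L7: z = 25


Analyzing control flow:
  L1: reachable (before return)
  L2: reachable (before return)
  L3: reachable (before return)
  L4: reachable (return statement)
  L5: DEAD (after return at L4)
  L6: DEAD (after return at L4)
  L7: DEAD (after return at L4)
Return at L4, total lines = 7
Dead lines: L5 through L7
Count: 3

3


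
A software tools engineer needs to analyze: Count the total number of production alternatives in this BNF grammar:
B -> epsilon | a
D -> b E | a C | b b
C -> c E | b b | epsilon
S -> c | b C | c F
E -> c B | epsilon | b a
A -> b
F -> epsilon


Counting alternatives per rule:
  B: 2 alternative(s)
  D: 3 alternative(s)
  C: 3 alternative(s)
  S: 3 alternative(s)
  E: 3 alternative(s)
  A: 1 alternative(s)
  F: 1 alternative(s)
Sum: 2 + 3 + 3 + 3 + 3 + 1 + 1 = 16

16


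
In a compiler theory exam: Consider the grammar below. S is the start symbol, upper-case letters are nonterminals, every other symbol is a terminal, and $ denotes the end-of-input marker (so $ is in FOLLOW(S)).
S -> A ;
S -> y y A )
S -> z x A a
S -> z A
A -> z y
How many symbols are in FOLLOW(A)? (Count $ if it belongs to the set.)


S is the start symbol and does not occur in any rule body, so FOLLOW(S) = {$}.
Examining every occurrence of A in a rule body:
  S -> A ; : A is followed by terminal ';' -> add ';'
  S -> y y A ) : A is followed by terminal ')' -> add ')'
  S -> z x A a : A is followed by terminal 'a' -> add 'a'
  S -> z A : A is at the right end -> add FOLLOW(S) = {$}
  A -> z y : A does not occur in the body -> contributes nothing
FOLLOW(A) = {), ;, a, $}
Count: 4

4


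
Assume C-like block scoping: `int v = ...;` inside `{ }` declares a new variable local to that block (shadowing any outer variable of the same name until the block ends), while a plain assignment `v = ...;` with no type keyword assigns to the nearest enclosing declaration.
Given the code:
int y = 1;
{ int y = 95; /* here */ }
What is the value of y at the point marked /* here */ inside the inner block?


Analyzing scoping rules:
Outer scope: declares y = 1
Inner block: 'int y = 95;' declares a NEW y that shadows the outer one
Inside the block the inner declaration is in scope -> 95
Result: 95

95


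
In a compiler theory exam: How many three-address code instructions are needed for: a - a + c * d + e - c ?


Expression: a - a + c * d + e - c
Generating three-address code (respecting * over +/- precedence):
  Instruction 1: t1 = c * d
  Instruction 2: t2 = a - a
  Instruction 3: t3 = t2 + t1
  Instruction 4: t4 = t3 + e
  Instruction 5: t5 = t4 - c
Total instructions: 5

5


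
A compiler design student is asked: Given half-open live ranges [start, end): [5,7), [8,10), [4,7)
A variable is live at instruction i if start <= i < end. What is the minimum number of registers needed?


Live ranges:
  Var0: [5, 7)
  Var1: [8, 10)
  Var2: [4, 7)
Sweep-line events (position, delta, active):
  pos=4 start -> active=1
  pos=5 start -> active=2
  pos=7 end -> active=1
  pos=7 end -> active=0
  pos=8 start -> active=1
  pos=10 end -> active=0
Maximum simultaneous active: 2
Minimum registers needed: 2

2


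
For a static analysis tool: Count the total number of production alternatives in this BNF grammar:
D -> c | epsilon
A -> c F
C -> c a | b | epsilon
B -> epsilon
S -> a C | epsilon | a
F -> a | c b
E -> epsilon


Counting alternatives per rule:
  D: 2 alternative(s)
  A: 1 alternative(s)
  C: 3 alternative(s)
  B: 1 alternative(s)
  S: 3 alternative(s)
  F: 2 alternative(s)
  E: 1 alternative(s)
Sum: 2 + 1 + 3 + 1 + 3 + 2 + 1 = 13

13


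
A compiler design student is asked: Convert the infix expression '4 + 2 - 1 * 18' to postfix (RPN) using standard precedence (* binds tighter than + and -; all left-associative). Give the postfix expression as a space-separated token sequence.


Applying the shunting-yard algorithm:
  Operand 4 -> output
  Push '+' onto operator stack -> op-stack: [+]
  Operand 2 -> output
  See '-' (prec 1); top '+' (prec 1) >= it -> pop '+' to output
  Push '-' onto operator stack -> op-stack: [-]
  Operand 1 -> output
  Push '*' onto operator stack -> op-stack: [-, *]
  Operand 18 -> output
  End of input: pop '*' to output
  End of input: pop '-' to output
Postfix result: 4 2 + 1 18 * -

4 2 + 1 18 * -


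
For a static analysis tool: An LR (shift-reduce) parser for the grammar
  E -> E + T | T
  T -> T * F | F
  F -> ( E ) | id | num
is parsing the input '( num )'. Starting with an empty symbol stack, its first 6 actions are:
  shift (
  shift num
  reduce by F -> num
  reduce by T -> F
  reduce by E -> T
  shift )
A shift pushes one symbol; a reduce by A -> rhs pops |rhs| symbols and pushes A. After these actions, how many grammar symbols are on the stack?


Tracking the symbol stack through each action:
  Action 1: shift '(' : push -> stack = [(] (size 1)
  Action 2: shift 'num' : push -> stack = [(, num] (size 2)
  Action 3: reduce by F -> num : pop 1, push F -> stack = [(, F] (size 2)
  Action 4: reduce by T -> F : pop 1, push T -> stack = [(, T] (size 2)
  Action 5: reduce by E -> T : pop 1, push E -> stack = [(, E] (size 2)
  Action 6: shift ')' : push -> stack = [(, E, )] (size 3)
Final stack size: 3

3


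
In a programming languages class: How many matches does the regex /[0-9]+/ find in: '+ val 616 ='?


Pattern: /[0-9]+/ (int literals)
Input: '+ val 616 ='
Scanning for matches:
  Match 1: '616'
Total matches: 1

1


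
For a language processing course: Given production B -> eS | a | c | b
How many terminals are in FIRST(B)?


Production: B -> eS | a | c | b
Examining each alternative for leading terminals:
  B -> eS : first terminal = 'e'
  B -> a : first terminal = 'a'
  B -> c : first terminal = 'c'
  B -> b : first terminal = 'b'
FIRST(B) = {a, b, c, e}
Count: 4

4


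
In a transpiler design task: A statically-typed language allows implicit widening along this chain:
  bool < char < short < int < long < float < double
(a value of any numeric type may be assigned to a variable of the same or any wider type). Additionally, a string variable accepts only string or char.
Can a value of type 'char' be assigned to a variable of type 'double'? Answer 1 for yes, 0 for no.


Target variable type: double
Source value type: char
Numeric ranks: char=1, double=6
Widening allowed iff rank(source) <= rank(target): 1 <= 6? Yes
Result: 1

1


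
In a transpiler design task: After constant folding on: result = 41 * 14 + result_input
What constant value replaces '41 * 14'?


Identifying constant sub-expression:
  Original: result = 41 * 14 + result_input
  41 and 14 are both compile-time constants
  Evaluating: 41 * 14 = 574
  After folding: result = 574 + result_input

574


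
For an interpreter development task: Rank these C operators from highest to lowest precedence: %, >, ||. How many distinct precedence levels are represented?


Looking up precedence for each operator:
  % -> precedence 6
  > -> precedence 4
  || -> precedence 1
Sorted highest to lowest: %, >, ||
Distinct precedence values: [6, 4, 1]
Number of distinct levels: 3

3


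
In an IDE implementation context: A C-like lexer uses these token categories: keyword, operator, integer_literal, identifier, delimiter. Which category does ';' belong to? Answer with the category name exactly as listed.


Token: ';'
Checking categories:
  identifier: no
  integer_literal: no
  operator: no
  keyword: no
  delimiter: YES
Category: delimiter

delimiter


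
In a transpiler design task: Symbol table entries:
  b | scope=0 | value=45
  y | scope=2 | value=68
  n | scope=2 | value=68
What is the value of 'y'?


Searching symbol table for 'y':
  b | scope=0 | value=45
  y | scope=2 | value=68 <- MATCH
  n | scope=2 | value=68
Found 'y' at scope 2 with value 68

68


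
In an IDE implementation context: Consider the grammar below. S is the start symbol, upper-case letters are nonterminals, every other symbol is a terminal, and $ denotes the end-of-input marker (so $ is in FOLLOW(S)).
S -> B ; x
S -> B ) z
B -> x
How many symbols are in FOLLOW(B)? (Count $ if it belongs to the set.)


S is the start symbol and does not occur in any rule body, so FOLLOW(S) = {$}.
Examining every occurrence of B in a rule body:
  S -> B ; x : B is followed by terminal ';' -> add ';'
  S -> B ) z : B is followed by terminal ')' -> add ')'
  B -> x : B does not occur in the body -> contributes nothing
FOLLOW(B) = {), ;}
Count: 2

2


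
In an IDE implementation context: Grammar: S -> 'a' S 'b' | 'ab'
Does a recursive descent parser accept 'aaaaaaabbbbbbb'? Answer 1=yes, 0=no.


Grammar accepts strings of the form a^n b^n (n >= 1)
Word: 'aaaaaaabbbbbbb'
Counting: 7 a's and 7 b's
Check: 7 == 7? Yes
Derivation (S -> aSb applied 6 time(s), then S -> ab): S => aSb => aaSbb => aaaSbbb => aaaaSbbbb => aaaaaSbbbbb => aaaaaaSbbbbbb => aaaaaaabbbbbbb
Accepted

1


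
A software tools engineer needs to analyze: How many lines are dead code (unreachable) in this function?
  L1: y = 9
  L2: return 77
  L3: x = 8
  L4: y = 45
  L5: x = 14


Analyzing control flow:
  L1: reachable (before return)
  L2: reachable (return statement)
  L3: DEAD (after return at L2)
  L4: DEAD (after return at L2)
  L5: DEAD (after return at L2)
Return at L2, total lines = 5
Dead lines: L3 through L5
Count: 3

3


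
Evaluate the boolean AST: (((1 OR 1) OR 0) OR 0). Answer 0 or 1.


Step 1: Evaluate inner node
  1 OR 1 = 1
Step 2: Evaluate next node
  1 OR 0 = 1
Step 3: Evaluate root node
  1 OR 0 = 1

1


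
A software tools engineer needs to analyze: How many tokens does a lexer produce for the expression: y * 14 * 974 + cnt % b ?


Scanning 'y * 14 * 974 + cnt % b'
Token 1: 'y' -> identifier
Token 2: '*' -> operator
Token 3: '14' -> integer_literal
Token 4: '*' -> operator
Token 5: '974' -> integer_literal
Token 6: '+' -> operator
Token 7: 'cnt' -> identifier
Token 8: '%' -> operator
Token 9: 'b' -> identifier
Total tokens: 9

9


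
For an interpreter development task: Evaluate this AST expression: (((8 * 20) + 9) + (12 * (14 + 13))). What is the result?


Expression: (((8 * 20) + 9) + (12 * (14 + 13)))
Evaluating step by step:
  8 * 20 = 160
  160 + 9 = 169
  14 + 13 = 27
  12 * 27 = 324
  169 + 324 = 493
Result: 493

493


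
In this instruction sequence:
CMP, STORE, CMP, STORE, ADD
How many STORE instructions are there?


Scanning instruction sequence for STORE:
  Position 1: CMP
  Position 2: STORE <- MATCH
  Position 3: CMP
  Position 4: STORE <- MATCH
  Position 5: ADD
Matches at positions: [2, 4]
Total STORE count: 2

2


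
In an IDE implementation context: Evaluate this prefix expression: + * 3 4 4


Parsing prefix expression: + * 3 4 4
Step 1: Innermost operation '* 3 4'
  3 * 4 = 12
Step 2: Outer operation '+ [12] 4'
  12 + 4 = 16

16


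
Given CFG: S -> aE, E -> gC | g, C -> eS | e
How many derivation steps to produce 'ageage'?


Grammar: S -> aE, E -> gC | g, C -> eS | e
Deriving 'ageage':
Step 1: S -> aE => aE
Step 2: E -> gC => agC
Step 3: C -> eS => ageS
Step 4: S -> aE => ageaE
Step 5: E -> gC => ageagC
Step 6: C -> e => ageage
Total derivation steps: 6

6


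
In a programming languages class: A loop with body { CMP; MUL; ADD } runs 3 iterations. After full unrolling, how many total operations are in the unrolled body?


Loop body operations: CMP, MUL, ADD (3 ops per iteration)
Unrolling 3 iterations:
  Iteration 1: CMP, MUL, ADD (3 ops)
  Iteration 2: CMP, MUL, ADD (3 ops)
  Iteration 3: CMP, MUL, ADD (3 ops)
Total: 3 iterations * 3 ops/iter = 9 operations

9


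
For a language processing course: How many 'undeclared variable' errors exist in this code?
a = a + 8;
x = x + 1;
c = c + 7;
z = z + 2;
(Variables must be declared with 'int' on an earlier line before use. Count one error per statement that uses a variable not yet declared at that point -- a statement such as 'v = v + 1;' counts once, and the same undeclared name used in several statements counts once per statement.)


Scanning code line by line:
  Line 1: use 'a' -> ERROR (undeclared)
  Line 2: use 'x' -> ERROR (undeclared)
  Line 3: use 'c' -> ERROR (undeclared)
  Line 4: use 'z' -> ERROR (undeclared)
Total undeclared variable errors: 4

4


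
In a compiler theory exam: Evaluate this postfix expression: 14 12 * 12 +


Processing tokens left to right:
Push 14, Push 12
Pop 14 and 12, compute 14 * 12 = 168, push 168
Push 12
Pop 168 and 12, compute 168 + 12 = 180, push 180
Stack result: 180

180


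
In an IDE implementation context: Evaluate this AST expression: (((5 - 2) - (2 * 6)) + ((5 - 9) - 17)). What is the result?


Expression: (((5 - 2) - (2 * 6)) + ((5 - 9) - 17))
Evaluating step by step:
  5 - 2 = 3
  2 * 6 = 12
  3 - 12 = -9
  5 - 9 = -4
  -4 - 17 = -21
  -9 + -21 = -30
Result: -30

-30


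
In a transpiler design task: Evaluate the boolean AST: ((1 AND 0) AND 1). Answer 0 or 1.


Step 1: Evaluate inner node
  1 AND 0 = 0
Step 2: Evaluate root node
  0 AND 1 = 0

0


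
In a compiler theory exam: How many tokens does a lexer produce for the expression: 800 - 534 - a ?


Scanning '800 - 534 - a'
Token 1: '800' -> integer_literal
Token 2: '-' -> operator
Token 3: '534' -> integer_literal
Token 4: '-' -> operator
Token 5: 'a' -> identifier
Total tokens: 5

5


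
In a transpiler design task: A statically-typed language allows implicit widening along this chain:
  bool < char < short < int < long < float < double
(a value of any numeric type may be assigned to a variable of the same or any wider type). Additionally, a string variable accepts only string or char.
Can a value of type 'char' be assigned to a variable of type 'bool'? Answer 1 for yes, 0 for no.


Target variable type: bool
Source value type: char
Numeric ranks: char=1, bool=0
Widening allowed iff rank(source) <= rank(target): 1 <= 0? No
Result: 0

0


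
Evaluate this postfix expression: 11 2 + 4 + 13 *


Processing tokens left to right:
Push 11, Push 2
Pop 11 and 2, compute 11 + 2 = 13, push 13
Push 4
Pop 13 and 4, compute 13 + 4 = 17, push 17
Push 13
Pop 17 and 13, compute 17 * 13 = 221, push 221
Stack result: 221

221


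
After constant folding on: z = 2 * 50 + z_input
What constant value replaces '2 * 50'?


Identifying constant sub-expression:
  Original: z = 2 * 50 + z_input
  2 and 50 are both compile-time constants
  Evaluating: 2 * 50 = 100
  After folding: z = 100 + z_input

100


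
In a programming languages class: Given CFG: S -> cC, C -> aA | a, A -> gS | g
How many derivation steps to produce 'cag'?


Grammar: S -> cC, C -> aA | a, A -> gS | g
Deriving 'cag':
Step 1: S -> cC => cC
Step 2: C -> aA => caA
Step 3: A -> g => cag
Total derivation steps: 3

3


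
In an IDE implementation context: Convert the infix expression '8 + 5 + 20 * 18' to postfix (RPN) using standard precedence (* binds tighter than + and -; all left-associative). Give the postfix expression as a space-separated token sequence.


Applying the shunting-yard algorithm:
  Operand 8 -> output
  Push '+' onto operator stack -> op-stack: [+]
  Operand 5 -> output
  See '+' (prec 1); top '+' (prec 1) >= it -> pop '+' to output
  Push '+' onto operator stack -> op-stack: [+]
  Operand 20 -> output
  Push '*' onto operator stack -> op-stack: [+, *]
  Operand 18 -> output
  End of input: pop '*' to output
  End of input: pop '+' to output
Postfix result: 8 5 + 20 18 * +

8 5 + 20 18 * +


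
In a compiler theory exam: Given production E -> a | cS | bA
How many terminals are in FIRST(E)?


Production: E -> a | cS | bA
Examining each alternative for leading terminals:
  E -> a : first terminal = 'a'
  E -> cS : first terminal = 'c'
  E -> bA : first terminal = 'b'
FIRST(E) = {a, b, c}
Count: 3

3


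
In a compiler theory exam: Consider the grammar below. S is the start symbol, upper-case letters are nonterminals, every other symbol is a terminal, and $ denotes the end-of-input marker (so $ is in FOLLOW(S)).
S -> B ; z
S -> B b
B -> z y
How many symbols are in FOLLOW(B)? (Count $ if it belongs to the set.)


S is the start symbol and does not occur in any rule body, so FOLLOW(S) = {$}.
Examining every occurrence of B in a rule body:
  S -> B ; z : B is followed by terminal ';' -> add ';'
  S -> B b : B is followed by terminal 'b' -> add 'b'
  B -> z y : B does not occur in the body -> contributes nothing
FOLLOW(B) = {;, b}
Count: 2

2


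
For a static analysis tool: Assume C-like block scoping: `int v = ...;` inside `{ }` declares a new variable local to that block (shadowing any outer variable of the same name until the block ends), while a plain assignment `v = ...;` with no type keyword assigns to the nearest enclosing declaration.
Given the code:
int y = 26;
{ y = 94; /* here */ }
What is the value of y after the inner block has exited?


Analyzing scoping rules:
Outer scope: declares y = 26
Inner block: 'y = 94;' has no type keyword, so it is an assignment to the outer y (no shadowing)
The assignment changed the outer variable itself, so the new value persists after the block -> 94
Result: 94

94


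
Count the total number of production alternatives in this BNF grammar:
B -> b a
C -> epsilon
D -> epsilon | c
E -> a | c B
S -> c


Counting alternatives per rule:
  B: 1 alternative(s)
  C: 1 alternative(s)
  D: 2 alternative(s)
  E: 2 alternative(s)
  S: 1 alternative(s)
Sum: 1 + 1 + 2 + 2 + 1 = 7

7


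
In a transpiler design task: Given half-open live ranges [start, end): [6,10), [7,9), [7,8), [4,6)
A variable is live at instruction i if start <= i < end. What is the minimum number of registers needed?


Live ranges:
  Var0: [6, 10)
  Var1: [7, 9)
  Var2: [7, 8)
  Var3: [4, 6)
Sweep-line events (position, delta, active):
  pos=4 start -> active=1
  pos=6 end -> active=0
  pos=6 start -> active=1
  pos=7 start -> active=2
  pos=7 start -> active=3
  pos=8 end -> active=2
  pos=9 end -> active=1
  pos=10 end -> active=0
Maximum simultaneous active: 3
Minimum registers needed: 3

3


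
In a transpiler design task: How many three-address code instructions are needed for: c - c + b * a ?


Expression: c - c + b * a
Generating three-address code (respecting * over +/- precedence):
  Instruction 1: t1 = b * a
  Instruction 2: t2 = c - c
  Instruction 3: t3 = t2 + t1
Total instructions: 3

3


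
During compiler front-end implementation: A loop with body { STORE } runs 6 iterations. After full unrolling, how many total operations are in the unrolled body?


Loop body operations: STORE (1 op per iteration)
Unrolling 6 iterations:
  Iteration 1: STORE (1 ops)
  Iteration 2: STORE (1 ops)
  Iteration 3: STORE (1 ops)
  Iteration 4: STORE (1 ops)
  Iteration 5: STORE (1 ops)
  Iteration 6: STORE (1 ops)
Total: 6 iterations * 1 ops/iter = 6 operations

6


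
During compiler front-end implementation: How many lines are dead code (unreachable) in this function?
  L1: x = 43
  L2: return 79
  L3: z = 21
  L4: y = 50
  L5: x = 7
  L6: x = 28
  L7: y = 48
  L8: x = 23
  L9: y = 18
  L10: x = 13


Analyzing control flow:
  L1: reachable (before return)
  L2: reachable (return statement)
  L3: DEAD (after return at L2)
  L4: DEAD (after return at L2)
  L5: DEAD (after return at L2)
  L6: DEAD (after return at L2)
  L7: DEAD (after return at L2)
  L8: DEAD (after return at L2)
  L9: DEAD (after return at L2)
  L10: DEAD (after return at L2)
Return at L2, total lines = 10
Dead lines: L3 through L10
Count: 8

8


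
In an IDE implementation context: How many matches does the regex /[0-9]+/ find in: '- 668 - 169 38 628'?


Pattern: /[0-9]+/ (int literals)
Input: '- 668 - 169 38 628'
Scanning for matches:
  Match 1: '668'
  Match 2: '169'
  Match 3: '38'
  Match 4: '628'
Total matches: 4

4


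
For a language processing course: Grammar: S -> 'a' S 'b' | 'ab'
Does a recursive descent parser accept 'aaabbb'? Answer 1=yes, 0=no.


Grammar accepts strings of the form a^n b^n (n >= 1)
Word: 'aaabbb'
Counting: 3 a's and 3 b's
Check: 3 == 3? Yes
Derivation (S -> aSb applied 2 time(s), then S -> ab): S => aSb => aaSbb => aaabbb
Accepted

1


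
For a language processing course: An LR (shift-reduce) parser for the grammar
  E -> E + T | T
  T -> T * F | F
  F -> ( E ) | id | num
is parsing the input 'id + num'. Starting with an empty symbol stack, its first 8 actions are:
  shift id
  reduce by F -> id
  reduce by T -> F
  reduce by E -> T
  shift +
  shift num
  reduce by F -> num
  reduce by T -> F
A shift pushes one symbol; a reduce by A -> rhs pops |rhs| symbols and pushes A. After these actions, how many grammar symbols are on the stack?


Tracking the symbol stack through each action:
  Action 1: shift 'id' : push -> stack = [id] (size 1)
  Action 2: reduce by F -> id : pop 1, push F -> stack = [F] (size 1)
  Action 3: reduce by T -> F : pop 1, push T -> stack = [T] (size 1)
  Action 4: reduce by E -> T : pop 1, push E -> stack = [E] (size 1)
  Action 5: shift '+' : push -> stack = [E, +] (size 2)
  Action 6: shift 'num' : push -> stack = [E, +, num] (size 3)
  Action 7: reduce by F -> num : pop 1, push F -> stack = [E, +, F] (size 3)
  Action 8: reduce by T -> F : pop 1, push T -> stack = [E, +, T] (size 3)
Final stack size: 3

3


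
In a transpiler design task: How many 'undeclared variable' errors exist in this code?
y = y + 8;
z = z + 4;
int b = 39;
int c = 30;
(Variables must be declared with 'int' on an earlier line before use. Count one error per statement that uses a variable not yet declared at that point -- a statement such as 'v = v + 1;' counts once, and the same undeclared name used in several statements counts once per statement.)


Scanning code line by line:
  Line 1: use 'y' -> ERROR (undeclared)
  Line 2: use 'z' -> ERROR (undeclared)
  Line 3: declare 'b' -> declared = ['b']
  Line 4: declare 'c' -> declared = ['b', 'c']
Total undeclared variable errors: 2

2


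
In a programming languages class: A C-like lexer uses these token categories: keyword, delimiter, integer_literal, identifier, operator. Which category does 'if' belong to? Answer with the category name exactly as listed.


Token: 'if'
Checking categories:
  identifier: no
  integer_literal: no
  operator: no
  keyword: YES
  delimiter: no
Category: keyword

keyword


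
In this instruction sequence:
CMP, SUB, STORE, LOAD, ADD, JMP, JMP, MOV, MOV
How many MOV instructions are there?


Scanning instruction sequence for MOV:
  Position 1: CMP
  Position 2: SUB
  Position 3: STORE
  Position 4: LOAD
  Position 5: ADD
  Position 6: JMP
  Position 7: JMP
  Position 8: MOV <- MATCH
  Position 9: MOV <- MATCH
Matches at positions: [8, 9]
Total MOV count: 2

2


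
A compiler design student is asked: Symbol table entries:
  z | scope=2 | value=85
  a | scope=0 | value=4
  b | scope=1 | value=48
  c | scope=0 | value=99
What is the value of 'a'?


Searching symbol table for 'a':
  z | scope=2 | value=85
  a | scope=0 | value=4 <- MATCH
  b | scope=1 | value=48
  c | scope=0 | value=99
Found 'a' at scope 0 with value 4

4


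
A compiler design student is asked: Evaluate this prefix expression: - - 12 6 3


Parsing prefix expression: - - 12 6 3
Step 1: Innermost operation '- 12 6'
  12 - 6 = 6
Step 2: Outer operation '- [6] 3'
  6 - 3 = 3

3


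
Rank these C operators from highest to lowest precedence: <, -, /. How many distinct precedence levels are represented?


Looking up precedence for each operator:
  < -> precedence 4
  - -> precedence 5
  / -> precedence 6
Sorted highest to lowest: /, -, <
Distinct precedence values: [6, 5, 4]
Number of distinct levels: 3

3


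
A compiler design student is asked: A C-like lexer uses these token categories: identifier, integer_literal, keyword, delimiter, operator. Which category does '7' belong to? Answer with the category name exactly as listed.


Token: '7'
Checking categories:
  identifier: no
  integer_literal: YES
  operator: no
  keyword: no
  delimiter: no
Category: integer_literal

integer_literal


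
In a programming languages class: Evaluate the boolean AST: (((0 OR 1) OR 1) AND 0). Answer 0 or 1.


Step 1: Evaluate inner node
  0 OR 1 = 1
Step 2: Evaluate next node
  1 OR 1 = 1
Step 3: Evaluate root node
  1 AND 0 = 0

0


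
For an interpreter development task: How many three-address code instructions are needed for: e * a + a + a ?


Expression: e * a + a + a
Generating three-address code (respecting * over +/- precedence):
  Instruction 1: t1 = e * a
  Instruction 2: t2 = t1 + a
  Instruction 3: t3 = t2 + a
Total instructions: 3

3


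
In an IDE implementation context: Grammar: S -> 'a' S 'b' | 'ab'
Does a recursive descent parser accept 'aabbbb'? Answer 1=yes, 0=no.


Grammar accepts strings of the form a^n b^n (n >= 1)
Word: 'aabbbb'
Counting: 2 a's and 4 b's
Check: 2 == 4? No
Mismatch: a-count != b-count
Rejected

0


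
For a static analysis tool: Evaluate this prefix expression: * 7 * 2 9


Parsing prefix expression: * 7 * 2 9
Step 1: Innermost operation '* 2 9'
  2 * 9 = 18
Step 2: Outer operation '* 7 [18]'
  7 * 18 = 126

126


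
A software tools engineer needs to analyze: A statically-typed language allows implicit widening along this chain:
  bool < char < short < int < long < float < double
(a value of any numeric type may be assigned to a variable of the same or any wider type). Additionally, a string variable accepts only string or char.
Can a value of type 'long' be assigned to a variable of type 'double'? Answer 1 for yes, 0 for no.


Target variable type: double
Source value type: long
Numeric ranks: long=4, double=6
Widening allowed iff rank(source) <= rank(target): 4 <= 6? Yes
Result: 1

1


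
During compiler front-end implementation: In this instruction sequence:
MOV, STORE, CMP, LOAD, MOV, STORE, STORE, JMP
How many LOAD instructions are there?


Scanning instruction sequence for LOAD:
  Position 1: MOV
  Position 2: STORE
  Position 3: CMP
  Position 4: LOAD <- MATCH
  Position 5: MOV
  Position 6: STORE
  Position 7: STORE
  Position 8: JMP
Matches at positions: [4]
Total LOAD count: 1

1


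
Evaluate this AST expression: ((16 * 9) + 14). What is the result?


Expression: ((16 * 9) + 14)
Evaluating step by step:
  16 * 9 = 144
  144 + 14 = 158
Result: 158

158


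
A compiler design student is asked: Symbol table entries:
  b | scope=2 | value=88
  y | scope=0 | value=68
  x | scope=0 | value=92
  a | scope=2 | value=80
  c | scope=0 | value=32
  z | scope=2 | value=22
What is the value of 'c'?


Searching symbol table for 'c':
  b | scope=2 | value=88
  y | scope=0 | value=68
  x | scope=0 | value=92
  a | scope=2 | value=80
  c | scope=0 | value=32 <- MATCH
  z | scope=2 | value=22
Found 'c' at scope 0 with value 32

32


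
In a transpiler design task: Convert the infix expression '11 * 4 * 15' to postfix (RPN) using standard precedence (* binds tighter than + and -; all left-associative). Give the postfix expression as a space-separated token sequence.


Applying the shunting-yard algorithm:
  Operand 11 -> output
  Push '*' onto operator stack -> op-stack: [*]
  Operand 4 -> output
  See '*' (prec 2); top '*' (prec 2) >= it -> pop '*' to output
  Push '*' onto operator stack -> op-stack: [*]
  Operand 15 -> output
  End of input: pop '*' to output
Postfix result: 11 4 * 15 *

11 4 * 15 *


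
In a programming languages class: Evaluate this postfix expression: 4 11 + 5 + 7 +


Processing tokens left to right:
Push 4, Push 11
Pop 4 and 11, compute 4 + 11 = 15, push 15
Push 5
Pop 15 and 5, compute 15 + 5 = 20, push 20
Push 7
Pop 20 and 7, compute 20 + 7 = 27, push 27
Stack result: 27

27


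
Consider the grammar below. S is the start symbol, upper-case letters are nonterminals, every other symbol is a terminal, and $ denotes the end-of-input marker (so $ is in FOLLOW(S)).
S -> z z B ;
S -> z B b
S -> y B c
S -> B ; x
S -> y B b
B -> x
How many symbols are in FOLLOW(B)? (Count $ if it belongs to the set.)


S is the start symbol and does not occur in any rule body, so FOLLOW(S) = {$}.
Examining every occurrence of B in a rule body:
  S -> z z B ; : B is followed by terminal ';' -> add ';'
  S -> z B b : B is followed by terminal 'b' -> add 'b'
  S -> y B c : B is followed by terminal 'c' -> add 'c'
  S -> B ; x : B is followed by terminal ';' -> add ';' (already in the set)
  S -> y B b : B is followed by terminal 'b' -> add 'b' (already in the set)
  B -> x : B does not occur in the body -> contributes nothing
FOLLOW(B) = {;, b, c}
Count: 3

3
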